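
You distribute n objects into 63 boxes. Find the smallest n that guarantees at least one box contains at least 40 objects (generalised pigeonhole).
n = (40 − 1)·63 + 1 = 2458

By the generalised pigeonhole principle, to guarantee some box contains ≥ r objects we need more than (r − 1) · k objects total. Threshold: n = (r − 1) · k + 1. With r = 40 and k = 63: n = 39 · 63 + 1 = 2457 + 1 = 2458. For n = 2457 = 39 · 63, we can put exactly 39 objects in every box, avoiding 40 in any single one — so 2458 is tight.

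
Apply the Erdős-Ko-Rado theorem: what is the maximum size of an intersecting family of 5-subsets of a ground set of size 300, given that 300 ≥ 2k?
max |F| = C(299, 4) = 326380626

The Erdős-Ko-Rado theorem states: for n ≥ 2k, an intersecting family of k-subsets of an n-element set has size at most C(n − 1, k − 1), with equality for 'star' families {A ⊆ [n] : |A| = k, i ∈ A} (fix an element i). For n = 300, k = 5: C(299, 4) = 326380626.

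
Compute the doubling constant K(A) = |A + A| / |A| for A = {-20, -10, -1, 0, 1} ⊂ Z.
K = |A + A| / |A| = 13/5

Enumerate A + A = {a + b : a, b ∈ A}. With |A| = 5, there are |A|^2 = 25 ordered sum pairs; collecting distinct values, A + A = {-40, -30, -21, -20, -19, -11, -10, -9, -2, -1, 0, 1, 2}, so |A + A| = 13. Thus K = 13/5. For comparison, the minimum possible |A + A| over all 5-element sets is 2·5 − 1 = 9 (so min K = 9/5), attained only by arithmetic progressions.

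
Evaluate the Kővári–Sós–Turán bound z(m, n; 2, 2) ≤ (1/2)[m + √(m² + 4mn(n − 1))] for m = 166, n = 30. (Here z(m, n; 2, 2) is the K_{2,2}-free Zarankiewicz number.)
z(166, 30; 2, 2) ≤ (1/2)[166 + √(166² + 4·166·30·29)] = (1/2)[166 + √605236] = 471.9846

Kővári–Sós–Turán: let r_1, ..., r_166 be the row sums and z = Σ r_i the total number of 1s. Each pair of columns can share at most one row with both entries 1 (else a 2×2 all-ones block appears), so Σ_i C(r_i, 2) ≤ C(30, 2) = 435. By convexity Σ_i C(r_i, 2) ≥ 166·C(z/166, 2) = z(z − 166)/(2·166), giving z² − 166z − 166·30·29 ≤ 0 and hence z ≤ (1/2)[166 + √(27556 + 4·144420)] = (1/2)[166 + √605236] ≈ (1/2)(166 + 777.9692) = 471.9846.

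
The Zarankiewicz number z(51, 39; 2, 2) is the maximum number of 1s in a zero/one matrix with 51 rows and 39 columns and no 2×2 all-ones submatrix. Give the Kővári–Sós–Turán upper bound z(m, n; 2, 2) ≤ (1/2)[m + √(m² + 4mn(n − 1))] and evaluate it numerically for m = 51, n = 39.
z(51, 39; 2, 2) ≤ (1/2)[51 + √(51² + 4·51·39·38)] = (1/2)[51 + √304929] = 301.6019

Kővári–Sós–Turán: let r_1, ..., r_51 be the row sums and z = Σ r_i the total number of 1s. Each pair of columns can share at most one row with both entries 1 (else a 2×2 all-ones block appears), so Σ_i C(r_i, 2) ≤ C(39, 2) = 741. By convexity Σ_i C(r_i, 2) ≥ 51·C(z/51, 2) = z(z − 51)/(2·51), giving z² − 51z − 51·39·38 ≤ 0 and hence z ≤ (1/2)[51 + √(2601 + 4·75582)] = (1/2)[51 + √304929] ≈ (1/2)(51 + 552.2038) = 301.6019.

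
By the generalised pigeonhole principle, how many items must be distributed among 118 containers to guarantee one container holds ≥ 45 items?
n = (45 − 1)·118 + 1 = 5193

By the generalised pigeonhole principle, to guarantee some box contains ≥ r objects we need more than (r − 1) · k objects total. Threshold: n = (r − 1) · k + 1. With r = 45 and k = 118: n = 44 · 118 + 1 = 5192 + 1 = 5193. For n = 5192 = 44 · 118, we can put exactly 44 objects in every box, avoiding 45 in any single one — so 5193 is tight.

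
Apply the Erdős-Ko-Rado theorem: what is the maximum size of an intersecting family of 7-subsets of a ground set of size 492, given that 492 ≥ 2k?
max |F| = C(491, 6) = 18872915147478

Erdős-Ko-Rado (1961): when n ≥ 2k, max |F| = C(n−1, k−1). The bound is attained by the star {A : i ∈ A} for any fixed i ∈ [n]. Here C(492−1, 7−1) = C(491, 6) = 18872915147478.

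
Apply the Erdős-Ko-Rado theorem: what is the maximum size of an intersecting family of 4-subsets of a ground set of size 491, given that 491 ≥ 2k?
max |F| = C(490, 3) = 19488280

Erdős-Ko-Rado (1961): when n ≥ 2k, max |F| = C(n−1, k−1). The bound is attained by the star {A : i ∈ A} for any fixed i ∈ [n]. Here C(491−1, 4−1) = C(490, 3) = 19488280.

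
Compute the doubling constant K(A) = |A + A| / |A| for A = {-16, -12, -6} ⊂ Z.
K = |A + A| / |A| = 6/3 = 2

Enumerate A + A = {a + b : a, b ∈ A}. With |A| = 3, there are |A|^2 = 9 ordered sum pairs; collecting distinct values, A + A = {-32, -28, -24, -22, -18, -12}, so |A + A| = 6. Thus K = 6/3 = 2. For comparison, the minimum possible |A + A| over all 3-element sets is 2·3 − 1 = 5 (so min K = 5/3), attained only by arithmetic progressions.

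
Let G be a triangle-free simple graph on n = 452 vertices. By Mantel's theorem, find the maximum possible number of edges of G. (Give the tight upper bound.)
ex(452, K_3) = ⌊452^2/4⌋ = 51076

Mantel (1907): a triangle-free graph on n vertices has at most ⌊n^2/4⌋ edges, with equality for the complete bipartite graph K_{⌊n/2⌋, ⌈n/2⌉}. For n = 452: ⌊452^2/4⌋ = ⌊204304/4⌋ = 51076. The extremal graph is K_{226, 226}, which has 226·226 = 51076 edges.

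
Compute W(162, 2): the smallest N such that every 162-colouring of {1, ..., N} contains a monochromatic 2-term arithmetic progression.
W(162, 2) = 162 + 1 = 163

A 2-term AP is any pair of integers, so a monochromatic 2-AP exists iff some colour is used at least twice. With 162 colours, the colouring i ↦ i on {1, ..., 162} uses each colour once, avoiding any monochromatic pair, so W(162, 2) > 162. For {1, ..., 163}, pigeonhole forces two integers of the same colour, which form a monochromatic 2-AP. Hence W(162, 2) = 163.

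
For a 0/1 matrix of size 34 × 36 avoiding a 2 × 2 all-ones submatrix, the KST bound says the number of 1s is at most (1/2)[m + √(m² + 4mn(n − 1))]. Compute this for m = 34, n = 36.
z(34, 36; 2, 2) ≤ (1/2)[34 + √(34² + 4·34·36·35)] = (1/2)[34 + √172516] = 224.6752

Kővári–Sós–Turán: let r_1, ..., r_34 be the row sums and z = Σ r_i the total number of 1s. Each pair of columns can share at most one row with both entries 1 (else a 2×2 all-ones block appears), so Σ_i C(r_i, 2) ≤ C(36, 2) = 630. By convexity Σ_i C(r_i, 2) ≥ 34·C(z/34, 2) = z(z − 34)/(2·34), giving z² − 34z − 34·36·35 ≤ 0 and hence z ≤ (1/2)[34 + √(1156 + 4·42840)] = (1/2)[34 + √172516] ≈ (1/2)(34 + 415.3505) = 224.6752.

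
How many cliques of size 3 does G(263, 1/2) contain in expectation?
E[# K_3] = C(263, 3) · (1/2)^C(3, 2) = 2997411 / 2^3 = 374676.375

For each 3-subset S of vertices (there are C(263, 3) = 2997411 such S), let X_S = 1 if S induces a K_3 (all C(3, 2) = 3 edges present). Then P(X_S = 1) = (1/2)^3 = 1/8. By linearity of expectation, E[# K_3] = C(263, 3) · (1/2)^3 = 2997411 / 8 = 374676.375.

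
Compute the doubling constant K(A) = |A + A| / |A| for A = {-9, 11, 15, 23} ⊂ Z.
K = |A + A| / |A| = 10/4 = 5/2

Enumerate A + A = {a + b : a, b ∈ A}. With |A| = 4, there are |A|^2 = 16 ordered sum pairs; collecting distinct values, A + A = {-18, 2, 6, 14, 22, 26, 30, 34, 38, 46}, so |A + A| = 10. Thus K = 10/4 = 5/2. For comparison, the minimum possible |A + A| over all 4-element sets is 2·4 − 1 = 7 (so min K = 7/4), attained only by arithmetic progressions.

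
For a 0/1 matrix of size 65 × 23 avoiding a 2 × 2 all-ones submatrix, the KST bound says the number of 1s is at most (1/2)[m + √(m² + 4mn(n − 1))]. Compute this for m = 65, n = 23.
z(65, 23; 2, 2) ≤ (1/2)[65 + √(65² + 4·65·23·22)] = (1/2)[65 + √135785] = 216.7451

Kővári–Sós–Turán: let r_1, ..., r_65 be the row sums and z = Σ r_i the total number of 1s. Each pair of columns can share at most one row with both entries 1 (else a 2×2 all-ones block appears), so Σ_i C(r_i, 2) ≤ C(23, 2) = 253. By convexity Σ_i C(r_i, 2) ≥ 65·C(z/65, 2) = z(z − 65)/(2·65), giving z² − 65z − 65·23·22 ≤ 0 and hence z ≤ (1/2)[65 + √(4225 + 4·32890)] = (1/2)[65 + √135785] ≈ (1/2)(65 + 368.4902) = 216.7451.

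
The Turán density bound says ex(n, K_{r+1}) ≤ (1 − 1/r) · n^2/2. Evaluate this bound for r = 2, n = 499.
Turán density bound = (1/2) · 499^2/2 = 249001/4 ≈ 62250.25

Turán's theorem: ex(n, K_{r+1}) is achieved by the complete r-partite Turán graph T(n, r) with parts as balanced as possible, and is at most (1 − 1/r) · n^2/2. For r = 2, n = 499: the density bound is (1/2) · 249001/2 = 249001/4 ≈ 62250.25. The integer-valued extremum is e(T(499, 2)) = 62250, which is strictly less than the density bound 249001/4 since 2 ∤ 499 (the parts of T(499, 2) cannot all be equal).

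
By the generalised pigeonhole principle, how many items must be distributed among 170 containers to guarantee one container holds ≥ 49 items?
n = (49 − 1)·170 + 1 = 8161

By the generalised pigeonhole principle, to guarantee some box contains ≥ r objects we need more than (r − 1) · k objects total. Threshold: n = (r − 1) · k + 1. With r = 49 and k = 170: n = 48 · 170 + 1 = 8160 + 1 = 8161. For n = 8160 = 48 · 170, we can put exactly 48 objects in every box, avoiding 49 in any single one — so 8161 is tight.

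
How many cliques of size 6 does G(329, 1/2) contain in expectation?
E[# K_6] = C(329, 6) · (1/2)^C(6, 2) = 1682406622260 / 2^15 = 420601655565/8192 ≈ 51342975.532837

For each 6-subset S of vertices (there are C(329, 6) = 1682406622260 such S), let X_S = 1 if S induces a K_6 (all C(6, 2) = 15 edges present). Then P(X_S = 1) = (1/2)^15 = 1/32768. By linearity of expectation, E[# K_6] = C(329, 6) · (1/2)^15 = 1682406622260 / 32768 = 420601655565/8192 ≈ 51342975.532837.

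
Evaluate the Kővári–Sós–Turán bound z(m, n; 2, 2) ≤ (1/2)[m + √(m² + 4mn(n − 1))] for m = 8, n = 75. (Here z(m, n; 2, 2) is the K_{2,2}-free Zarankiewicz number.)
z(8, 75; 2, 2) ≤ (1/2)[8 + √(8² + 4·8·75·74)] = (1/2)[8 + √177664] = 214.751

Kővári–Sós–Turán: let r_1, ..., r_8 be the row sums and z = Σ r_i the total number of 1s. Each pair of columns can share at most one row with both entries 1 (else a 2×2 all-ones block appears), so Σ_i C(r_i, 2) ≤ C(75, 2) = 2775. By convexity Σ_i C(r_i, 2) ≥ 8·C(z/8, 2) = z(z − 8)/(2·8), giving z² − 8z − 8·75·74 ≤ 0 and hence z ≤ (1/2)[8 + √(64 + 4·44400)] = (1/2)[8 + √177664] ≈ (1/2)(8 + 421.5021) = 214.751.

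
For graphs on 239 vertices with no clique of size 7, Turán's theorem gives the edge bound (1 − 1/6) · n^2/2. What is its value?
Turán density bound = (5/6) · 239^2/2 = 285605/12 ≈ 23800.4167

Turán's theorem: ex(n, K_{r+1}) is achieved by the complete r-partite Turán graph T(n, r) with parts as balanced as possible, and is at most (1 − 1/r) · n^2/2. For r = 6, n = 239: the density bound is (5/6) · 57121/2 = 285605/12 ≈ 23800.4167. The integer-valued extremum is e(T(239, 6)) = 23800, which is strictly less than the density bound 285605/12 since 6 ∤ 239 (the parts of T(239, 6) cannot all be equal).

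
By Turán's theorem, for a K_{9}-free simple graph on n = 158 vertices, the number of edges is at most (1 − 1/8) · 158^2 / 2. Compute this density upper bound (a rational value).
Turán density bound = (7/8) · 158^2/2 = 43687/4 ≈ 10921.75

Turán's theorem: ex(n, K_{r+1}) is achieved by the complete r-partite Turán graph T(n, r) with parts as balanced as possible, and is at most (1 − 1/r) · n^2/2. For r = 8, n = 158: the density bound is (7/8) · 24964/2 = 43687/4 ≈ 10921.75. The integer-valued extremum is e(T(158, 8)) = 10921, which is strictly less than the density bound 43687/4 since 8 ∤ 158 (the parts of T(158, 8) cannot all be equal).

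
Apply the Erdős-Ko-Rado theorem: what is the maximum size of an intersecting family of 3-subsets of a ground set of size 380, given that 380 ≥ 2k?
max |F| = C(379, 2) = 71631

Erdős-Ko-Rado (1961): when n ≥ 2k, max |F| = C(n−1, k−1). The bound is attained by the star {A : i ∈ A} for any fixed i ∈ [n]. Here C(380−1, 3−1) = C(379, 2) = 71631.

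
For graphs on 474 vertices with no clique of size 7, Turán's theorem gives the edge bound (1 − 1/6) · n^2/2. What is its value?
Turán density bound = (5/6) · 474^2/2 = 93615

Turán's theorem: ex(n, K_{r+1}) is achieved by the complete r-partite Turán graph T(n, r) with parts as balanced as possible, and is at most (1 − 1/r) · n^2/2. For r = 6, n = 474: the density bound is (5/6) · 224676/2 = 93615. Since 6 ∣ 474, the Turán graph T(474, 6) has parts of equal size 79, and its edge count e(T(474, 6)) = 93615 attains the density bound exactly.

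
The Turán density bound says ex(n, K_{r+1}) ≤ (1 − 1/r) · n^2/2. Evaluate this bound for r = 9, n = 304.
Turán density bound = (8/9) · 304^2/2 = 369664/9 ≈ 41073.7778

Turán's theorem: ex(n, K_{r+1}) is achieved by the complete r-partite Turán graph T(n, r) with parts as balanced as possible, and is at most (1 − 1/r) · n^2/2. For r = 9, n = 304: the density bound is (8/9) · 92416/2 = 369664/9 ≈ 41073.7778. The integer-valued extremum is e(T(304, 9)) = 41073, which is strictly less than the density bound 369664/9 since 9 ∤ 304 (the parts of T(304, 9) cannot all be equal).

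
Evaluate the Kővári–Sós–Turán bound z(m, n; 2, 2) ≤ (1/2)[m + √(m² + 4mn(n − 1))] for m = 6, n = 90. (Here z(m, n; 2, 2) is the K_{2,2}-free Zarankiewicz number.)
z(6, 90; 2, 2) ≤ (1/2)[6 + √(6² + 4·6·90·89)] = (1/2)[6 + √192276] = 222.2464

Kővári–Sós–Turán: let r_1, ..., r_6 be the row sums and z = Σ r_i the total number of 1s. Each pair of columns can share at most one row with both entries 1 (else a 2×2 all-ones block appears), so Σ_i C(r_i, 2) ≤ C(90, 2) = 4005. By convexity Σ_i C(r_i, 2) ≥ 6·C(z/6, 2) = z(z − 6)/(2·6), giving z² − 6z − 6·90·89 ≤ 0 and hence z ≤ (1/2)[6 + √(36 + 4·48060)] = (1/2)[6 + √192276] ≈ (1/2)(6 + 438.4929) = 222.2464.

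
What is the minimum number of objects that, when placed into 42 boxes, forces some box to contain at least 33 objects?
n = (33 − 1)·42 + 1 = 1345

By the generalised pigeonhole principle, to guarantee some box contains ≥ r objects we need more than (r − 1) · k objects total. Threshold: n = (r − 1) · k + 1. With r = 33 and k = 42: n = 32 · 42 + 1 = 1344 + 1 = 1345. For n = 1344 = 32 · 42, we can put exactly 32 objects in every box, avoiding 33 in any single one — so 1345 is tight.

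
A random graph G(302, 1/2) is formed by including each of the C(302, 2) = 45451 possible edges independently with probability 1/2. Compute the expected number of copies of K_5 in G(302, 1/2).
E[# K_5] = C(302, 5) · (1/2)^C(5, 2) = 20248875010 / 2^10 = 10124437505/512 ≈ 19774292.001953

For each 5-subset S of vertices (there are C(302, 5) = 20248875010 such S), let X_S = 1 if S induces a K_5 (all C(5, 2) = 10 edges present). Then P(X_S = 1) = (1/2)^10 = 1/1024. By linearity of expectation, E[# K_5] = C(302, 5) · (1/2)^10 = 20248875010 / 1024 = 10124437505/512 ≈ 19774292.001953.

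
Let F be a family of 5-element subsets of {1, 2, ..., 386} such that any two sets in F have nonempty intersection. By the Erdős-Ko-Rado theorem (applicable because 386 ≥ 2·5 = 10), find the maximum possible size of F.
max |F| = C(385, 4) = 901244960

The Erdős-Ko-Rado theorem states: for n ≥ 2k, an intersecting family of k-subsets of an n-element set has size at most C(n − 1, k − 1), with equality for 'star' families {A ⊆ [n] : |A| = k, i ∈ A} (fix an element i). For n = 386, k = 5: C(385, 4) = 901244960.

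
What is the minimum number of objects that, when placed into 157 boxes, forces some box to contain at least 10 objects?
n = (10 − 1)·157 + 1 = 1414

By the generalised pigeonhole principle, to guarantee some box contains ≥ r objects we need more than (r − 1) · k objects total. Threshold: n = (r − 1) · k + 1. With r = 10 and k = 157: n = 9 · 157 + 1 = 1413 + 1 = 1414. For n = 1413 = 9 · 157, we can put exactly 9 objects in every box, avoiding 10 in any single one — so 1414 is tight.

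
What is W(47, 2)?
W(47, 2) = 47 + 1 = 48

A 2-term AP is any pair of integers, so a monochromatic 2-AP exists iff some colour is used at least twice. With 47 colours, the colouring i ↦ i on {1, ..., 47} uses each colour once, avoiding any monochromatic pair, so W(47, 2) > 47. For {1, ..., 48}, pigeonhole forces two integers of the same colour, which form a monochromatic 2-AP. Hence W(47, 2) = 48.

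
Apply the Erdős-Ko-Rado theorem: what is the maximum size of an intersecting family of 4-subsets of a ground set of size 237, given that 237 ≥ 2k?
max |F| = C(236, 3) = 2162940

Erdős-Ko-Rado (1961): when n ≥ 2k, max |F| = C(n−1, k−1). The bound is attained by the star {A : i ∈ A} for any fixed i ∈ [n]. Here C(237−1, 4−1) = C(236, 3) = 2162940.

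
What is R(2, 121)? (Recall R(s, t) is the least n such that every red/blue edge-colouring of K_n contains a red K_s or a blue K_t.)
R(2, 121) = 121

R(2, k) = k for all k ≥ 2: in a 2-colouring of K_k, either some edge is red (a red K_2) or all edges are blue (a blue K_k). And K_{120} coloured all-blue has no blue K_121, so R(2, 121) > 120. Hence R(2, 121) = 121.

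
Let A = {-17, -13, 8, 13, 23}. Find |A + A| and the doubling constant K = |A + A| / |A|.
K = |A + A| / |A| = 15/5 = 3

Enumerate A + A = {a + b : a, b ∈ A}. With |A| = 5, there are |A|^2 = 25 ordered sum pairs; collecting distinct values, A + A = {-34, -30, -26, -9, -5, -4, 0, 6, 10, 16, 21, 26, 31, 36, 46}, so |A + A| = 15. Thus K = 15/5 = 3. For comparison, the minimum possible |A + A| over all 5-element sets is 2·5 − 1 = 9 (so min K = 9/5), attained only by arithmetic progressions.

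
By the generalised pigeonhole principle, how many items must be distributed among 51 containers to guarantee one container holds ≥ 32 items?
n = (32 − 1)·51 + 1 = 1582

By the generalised pigeonhole principle, to guarantee some box contains ≥ r objects we need more than (r − 1) · k objects total. Threshold: n = (r − 1) · k + 1. With r = 32 and k = 51: n = 31 · 51 + 1 = 1581 + 1 = 1582. For n = 1581 = 31 · 51, we can put exactly 31 objects in every box, avoiding 32 in any single one — so 1582 is tight.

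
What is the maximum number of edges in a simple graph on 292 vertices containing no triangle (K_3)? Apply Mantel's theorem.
ex(292, K_3) = ⌊292^2/4⌋ = 21316

Mantel (1907): a triangle-free graph on n vertices has at most ⌊n^2/4⌋ edges, with equality for the complete bipartite graph K_{⌊n/2⌋, ⌈n/2⌉}. For n = 292: ⌊292^2/4⌋ = ⌊85264/4⌋ = 21316. The extremal graph is K_{146, 146}, which has 146·146 = 21316 edges.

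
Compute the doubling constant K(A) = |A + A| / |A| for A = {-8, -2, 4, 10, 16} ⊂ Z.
K = |A + A| / |A| = 9/5

Enumerate A + A = {a + b : a, b ∈ A}. With |A| = 5, there are |A|^2 = 25 ordered sum pairs; collecting distinct values, A + A = {-16, -10, -4, 2, 8, 14, 20, 26, 32}, so |A + A| = 9. Thus K = 9/5. Here |A + A| = 2|A| − 1 = 9, the minimum possible — so K = 9/5 is minimal, which holds iff A is an arithmetic progression.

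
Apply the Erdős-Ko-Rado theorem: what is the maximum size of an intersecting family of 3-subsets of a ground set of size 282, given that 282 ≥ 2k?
max |F| = C(281, 2) = 39340

The Erdős-Ko-Rado theorem states: for n ≥ 2k, an intersecting family of k-subsets of an n-element set has size at most C(n − 1, k − 1), with equality for 'star' families {A ⊆ [n] : |A| = k, i ∈ A} (fix an element i). For n = 282, k = 3: C(281, 2) = 39340.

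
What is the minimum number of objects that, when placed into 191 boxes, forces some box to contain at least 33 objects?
n = (33 − 1)·191 + 1 = 6113

By the generalised pigeonhole principle, to guarantee some box contains ≥ r objects we need more than (r − 1) · k objects total. Threshold: n = (r − 1) · k + 1. With r = 33 and k = 191: n = 32 · 191 + 1 = 6112 + 1 = 6113. For n = 6112 = 32 · 191, we can put exactly 32 objects in every box, avoiding 33 in any single one — so 6113 is tight.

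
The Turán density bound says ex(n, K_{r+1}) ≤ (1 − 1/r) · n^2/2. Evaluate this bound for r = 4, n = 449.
Turán density bound = (3/4) · 449^2/2 = 604803/8 ≈ 75600.375

Turán's theorem: ex(n, K_{r+1}) is achieved by the complete r-partite Turán graph T(n, r) with parts as balanced as possible, and is at most (1 − 1/r) · n^2/2. For r = 4, n = 449: the density bound is (3/4) · 201601/2 = 604803/8 ≈ 75600.375. The integer-valued extremum is e(T(449, 4)) = 75600, which is strictly less than the density bound 604803/8 since 4 ∤ 449 (the parts of T(449, 4) cannot all be equal).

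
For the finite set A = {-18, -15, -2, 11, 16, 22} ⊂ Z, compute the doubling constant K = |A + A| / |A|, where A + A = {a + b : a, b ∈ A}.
K = |A + A| / |A| = 20/6 = 10/3

Enumerate A + A = {a + b : a, b ∈ A}. With |A| = 6, there are |A|^2 = 36 ordered sum pairs; collecting distinct values, A + A = {-36, -33, -30, -20, -17, -7, -4, -2, 1, 4, 7, 9, 14, 20, 22, 27, 32, 33, 38, 44}, so |A + A| = 20. Thus K = 20/6 = 10/3. For comparison, the minimum possible |A + A| over all 6-element sets is 2·6 − 1 = 11 (so min K = 11/6), attained only by arithmetic progressions.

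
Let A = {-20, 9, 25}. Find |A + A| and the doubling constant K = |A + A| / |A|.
K = |A + A| / |A| = 6/3 = 2

Enumerate A + A = {a + b : a, b ∈ A}. With |A| = 3, there are |A|^2 = 9 ordered sum pairs; collecting distinct values, A + A = {-40, -11, 5, 18, 34, 50}, so |A + A| = 6. Thus K = 6/3 = 2. For comparison, the minimum possible |A + A| over all 3-element sets is 2·3 − 1 = 5 (so min K = 5/3), attained only by arithmetic progressions.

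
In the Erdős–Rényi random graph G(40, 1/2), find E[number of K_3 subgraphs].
E[# K_3] = C(40, 3) · (1/2)^C(3, 2) = 9880 / 2^3 = 1235

For each 3-subset S of vertices (there are C(40, 3) = 9880 such S), let X_S = 1 if S induces a K_3 (all C(3, 2) = 3 edges present). Then P(X_S = 1) = (1/2)^3 = 1/8. By linearity of expectation, E[# K_3] = C(40, 3) · (1/2)^3 = 9880 / 8 = 1235.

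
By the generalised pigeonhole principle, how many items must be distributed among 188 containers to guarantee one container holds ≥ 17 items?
n = (17 − 1)·188 + 1 = 3009

By the generalised pigeonhole principle, to guarantee some box contains ≥ r objects we need more than (r − 1) · k objects total. Threshold: n = (r − 1) · k + 1. With r = 17 and k = 188: n = 16 · 188 + 1 = 3008 + 1 = 3009. For n = 3008 = 16 · 188, we can put exactly 16 objects in every box, avoiding 17 in any single one — so 3009 is tight.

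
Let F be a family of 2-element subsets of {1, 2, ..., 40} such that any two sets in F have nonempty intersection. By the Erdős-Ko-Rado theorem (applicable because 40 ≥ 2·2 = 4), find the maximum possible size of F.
max |F| = C(39, 1) = 39

The Erdős-Ko-Rado theorem states: for n ≥ 2k, an intersecting family of k-subsets of an n-element set has size at most C(n − 1, k − 1), with equality for 'star' families {A ⊆ [n] : |A| = k, i ∈ A} (fix an element i). For n = 40, k = 2: C(39, 1) = 39.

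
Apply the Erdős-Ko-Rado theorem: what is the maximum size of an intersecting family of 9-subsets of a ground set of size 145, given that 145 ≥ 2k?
max |F| = C(144, 8) = 3762079360182

Erdős-Ko-Rado (1961): when n ≥ 2k, max |F| = C(n−1, k−1). The bound is attained by the star {A : i ∈ A} for any fixed i ∈ [n]. Here C(145−1, 9−1) = C(144, 8) = 3762079360182.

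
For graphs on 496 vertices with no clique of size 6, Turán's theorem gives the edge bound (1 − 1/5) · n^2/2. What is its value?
Turán density bound = (4/5) · 496^2/2 = 492032/5 ≈ 98406.4

Turán's theorem: ex(n, K_{r+1}) is achieved by the complete r-partite Turán graph T(n, r) with parts as balanced as possible, and is at most (1 − 1/r) · n^2/2. For r = 5, n = 496: the density bound is (4/5) · 246016/2 = 492032/5 ≈ 98406.4. The integer-valued extremum is e(T(496, 5)) = 98406, which is strictly less than the density bound 492032/5 since 5 ∤ 496 (the parts of T(496, 5) cannot all be equal).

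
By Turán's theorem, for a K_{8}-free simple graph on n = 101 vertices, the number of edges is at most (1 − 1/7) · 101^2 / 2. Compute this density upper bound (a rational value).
Turán density bound = (6/7) · 101^2/2 = 30603/7 ≈ 4371.8571

Turán's theorem: ex(n, K_{r+1}) is achieved by the complete r-partite Turán graph T(n, r) with parts as balanced as possible, and is at most (1 − 1/r) · n^2/2. For r = 7, n = 101: the density bound is (6/7) · 10201/2 = 30603/7 ≈ 4371.8571. The integer-valued extremum is e(T(101, 7)) = 4371, which is strictly less than the density bound 30603/7 since 7 ∤ 101 (the parts of T(101, 7) cannot all be equal).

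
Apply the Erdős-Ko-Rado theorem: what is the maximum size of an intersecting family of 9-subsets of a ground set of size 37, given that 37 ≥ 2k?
max |F| = C(36, 8) = 30260340

The Erdős-Ko-Rado theorem states: for n ≥ 2k, an intersecting family of k-subsets of an n-element set has size at most C(n − 1, k − 1), with equality for 'star' families {A ⊆ [n] : |A| = k, i ∈ A} (fix an element i). For n = 37, k = 9: C(36, 8) = 30260340.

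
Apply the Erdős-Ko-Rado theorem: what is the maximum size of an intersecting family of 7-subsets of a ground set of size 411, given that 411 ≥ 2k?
max |F| = C(410, 6) = 6359314409910

Erdős-Ko-Rado (1961): when n ≥ 2k, max |F| = C(n−1, k−1). The bound is attained by the star {A : i ∈ A} for any fixed i ∈ [n]. Here C(411−1, 7−1) = C(410, 6) = 6359314409910.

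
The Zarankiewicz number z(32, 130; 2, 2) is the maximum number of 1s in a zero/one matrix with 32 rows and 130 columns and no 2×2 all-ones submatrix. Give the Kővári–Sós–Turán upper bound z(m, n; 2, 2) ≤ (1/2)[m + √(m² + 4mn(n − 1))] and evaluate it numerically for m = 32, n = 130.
z(32, 130; 2, 2) ≤ (1/2)[32 + √(32² + 4·32·130·129)] = (1/2)[32 + √2147584] = 748.7319

Kővári–Sós–Turán: let r_1, ..., r_32 be the row sums and z = Σ r_i the total number of 1s. Each pair of columns can share at most one row with both entries 1 (else a 2×2 all-ones block appears), so Σ_i C(r_i, 2) ≤ C(130, 2) = 8385. By convexity Σ_i C(r_i, 2) ≥ 32·C(z/32, 2) = z(z − 32)/(2·32), giving z² − 32z − 32·130·129 ≤ 0 and hence z ≤ (1/2)[32 + √(1024 + 4·536640)] = (1/2)[32 + √2147584] ≈ (1/2)(32 + 1465.4637) = 748.7319.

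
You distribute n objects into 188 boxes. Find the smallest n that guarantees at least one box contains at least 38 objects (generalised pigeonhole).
n = (38 − 1)·188 + 1 = 6957

By the generalised pigeonhole principle, to guarantee some box contains ≥ r objects we need more than (r − 1) · k objects total. Threshold: n = (r − 1) · k + 1. With r = 38 and k = 188: n = 37 · 188 + 1 = 6956 + 1 = 6957. For n = 6956 = 37 · 188, we can put exactly 37 objects in every box, avoiding 38 in any single one — so 6957 is tight.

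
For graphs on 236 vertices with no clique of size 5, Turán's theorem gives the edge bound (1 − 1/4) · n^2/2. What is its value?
Turán density bound = (3/4) · 236^2/2 = 20886

Turán's theorem: ex(n, K_{r+1}) is achieved by the complete r-partite Turán graph T(n, r) with parts as balanced as possible, and is at most (1 − 1/r) · n^2/2. For r = 4, n = 236: the density bound is (3/4) · 55696/2 = 20886. Since 4 ∣ 236, the Turán graph T(236, 4) has parts of equal size 59, and its edge count e(T(236, 4)) = 20886 attains the density bound exactly.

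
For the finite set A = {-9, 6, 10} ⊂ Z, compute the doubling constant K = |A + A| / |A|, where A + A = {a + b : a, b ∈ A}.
K = |A + A| / |A| = 6/3 = 2

Enumerate A + A = {a + b : a, b ∈ A}. With |A| = 3, there are |A|^2 = 9 ordered sum pairs; collecting distinct values, A + A = {-18, -3, 1, 12, 16, 20}, so |A + A| = 6. Thus K = 6/3 = 2. For comparison, the minimum possible |A + A| over all 3-element sets is 2·3 − 1 = 5 (so min K = 5/3), attained only by arithmetic progressions.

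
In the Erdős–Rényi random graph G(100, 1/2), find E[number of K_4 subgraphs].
E[# K_4] = C(100, 4) · (1/2)^C(4, 2) = 3921225 / 2^6 = 61269.140625

For each 4-subset S of vertices (there are C(100, 4) = 3921225 such S), let X_S = 1 if S induces a K_4 (all C(4, 2) = 6 edges present). Then P(X_S = 1) = (1/2)^6 = 1/64. By linearity of expectation, E[# K_4] = C(100, 4) · (1/2)^6 = 3921225 / 64 = 61269.140625.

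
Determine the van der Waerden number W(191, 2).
W(191, 2) = 191 + 1 = 192

A 2-term AP is any pair of integers, so a monochromatic 2-AP exists iff some colour is used at least twice. With 191 colours, the colouring i ↦ i on {1, ..., 191} uses each colour once, avoiding any monochromatic pair, so W(191, 2) > 191. For {1, ..., 192}, pigeonhole forces two integers of the same colour, which form a monochromatic 2-AP. Hence W(191, 2) = 192.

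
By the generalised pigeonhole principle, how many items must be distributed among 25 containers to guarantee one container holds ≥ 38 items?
n = (38 − 1)·25 + 1 = 926

By the generalised pigeonhole principle, to guarantee some box contains ≥ r objects we need more than (r − 1) · k objects total. Threshold: n = (r − 1) · k + 1. With r = 38 and k = 25: n = 37 · 25 + 1 = 925 + 1 = 926. For n = 925 = 37 · 25, we can put exactly 37 objects in every box, avoiding 38 in any single one — so 926 is tight.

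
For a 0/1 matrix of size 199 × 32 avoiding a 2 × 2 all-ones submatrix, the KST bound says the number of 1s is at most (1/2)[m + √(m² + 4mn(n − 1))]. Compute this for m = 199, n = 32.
z(199, 32; 2, 2) ≤ (1/2)[199 + √(199² + 4·199·32·31)] = (1/2)[199 + √829233] = 554.8112

Kővári–Sós–Turán: let r_1, ..., r_199 be the row sums and z = Σ r_i the total number of 1s. Each pair of columns can share at most one row with both entries 1 (else a 2×2 all-ones block appears), so Σ_i C(r_i, 2) ≤ C(32, 2) = 496. By convexity Σ_i C(r_i, 2) ≥ 199·C(z/199, 2) = z(z − 199)/(2·199), giving z² − 199z − 199·32·31 ≤ 0 and hence z ≤ (1/2)[199 + √(39601 + 4·197408)] = (1/2)[199 + √829233] ≈ (1/2)(199 + 910.6223) = 554.8112.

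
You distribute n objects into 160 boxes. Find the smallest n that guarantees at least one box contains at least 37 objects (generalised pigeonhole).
n = (37 − 1)·160 + 1 = 5761

By the generalised pigeonhole principle, to guarantee some box contains ≥ r objects we need more than (r − 1) · k objects total. Threshold: n = (r − 1) · k + 1. With r = 37 and k = 160: n = 36 · 160 + 1 = 5760 + 1 = 5761. For n = 5760 = 36 · 160, we can put exactly 36 objects in every box, avoiding 37 in any single one — so 5761 is tight.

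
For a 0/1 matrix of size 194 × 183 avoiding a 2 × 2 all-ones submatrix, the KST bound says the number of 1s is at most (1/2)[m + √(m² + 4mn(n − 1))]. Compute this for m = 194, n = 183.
z(194, 183; 2, 2) ≤ (1/2)[194 + √(194² + 4·194·183·182)] = (1/2)[194 + √25883092] = 2640.7714

Kővári–Sós–Turán: let r_1, ..., r_194 be the row sums and z = Σ r_i the total number of 1s. Each pair of columns can share at most one row with both entries 1 (else a 2×2 all-ones block appears), so Σ_i C(r_i, 2) ≤ C(183, 2) = 16653. By convexity Σ_i C(r_i, 2) ≥ 194·C(z/194, 2) = z(z − 194)/(2·194), giving z² − 194z − 194·183·182 ≤ 0 and hence z ≤ (1/2)[194 + √(37636 + 4·6461364)] = (1/2)[194 + √25883092] ≈ (1/2)(194 + 5087.5428) = 2640.7714.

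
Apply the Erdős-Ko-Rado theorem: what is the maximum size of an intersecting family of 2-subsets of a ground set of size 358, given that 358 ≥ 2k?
max |F| = C(357, 1) = 357

The Erdős-Ko-Rado theorem states: for n ≥ 2k, an intersecting family of k-subsets of an n-element set has size at most C(n − 1, k − 1), with equality for 'star' families {A ⊆ [n] : |A| = k, i ∈ A} (fix an element i). For n = 358, k = 2: C(357, 1) = 357.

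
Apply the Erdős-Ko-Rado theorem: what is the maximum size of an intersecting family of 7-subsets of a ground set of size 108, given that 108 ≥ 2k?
max |F| = C(107, 6) = 1807245622

Erdős-Ko-Rado (1961): when n ≥ 2k, max |F| = C(n−1, k−1). The bound is attained by the star {A : i ∈ A} for any fixed i ∈ [n]. Here C(108−1, 7−1) = C(107, 6) = 1807245622.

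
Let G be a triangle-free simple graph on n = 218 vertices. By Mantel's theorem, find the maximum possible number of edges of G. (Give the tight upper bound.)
ex(218, K_3) = ⌊218^2/4⌋ = 11881

Mantel (1907): a triangle-free graph on n vertices has at most ⌊n^2/4⌋ edges, with equality for the complete bipartite graph K_{⌊n/2⌋, ⌈n/2⌉}. For n = 218: ⌊218^2/4⌋ = ⌊47524/4⌋ = 11881. The extremal graph is K_{109, 109}, which has 109·109 = 11881 edges.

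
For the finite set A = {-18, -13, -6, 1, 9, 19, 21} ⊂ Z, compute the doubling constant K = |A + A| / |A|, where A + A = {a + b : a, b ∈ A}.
K = |A + A| / |A| = 26/7

Enumerate A + A = {a + b : a, b ∈ A}. With |A| = 7, there are |A|^2 = 49 ordered sum pairs; collecting distinct values, A + A = {-36, -31, -26, -24, -19, -17, -12, -9, -5, -4, 1, 2, 3, 6, 8, 10, 13, 15, 18, 20, 22, 28, 30, 38, 40, 42}, so |A + A| = 26. Thus K = 26/7. For comparison, the minimum possible |A + A| over all 7-element sets is 2·7 − 1 = 13 (so min K = 13/7), attained only by arithmetic progressions.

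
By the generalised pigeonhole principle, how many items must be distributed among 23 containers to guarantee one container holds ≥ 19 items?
n = (19 − 1)·23 + 1 = 415

By the generalised pigeonhole principle, to guarantee some box contains ≥ r objects we need more than (r − 1) · k objects total. Threshold: n = (r − 1) · k + 1. With r = 19 and k = 23: n = 18 · 23 + 1 = 414 + 1 = 415. For n = 414 = 18 · 23, we can put exactly 18 objects in every box, avoiding 19 in any single one — so 415 is tight.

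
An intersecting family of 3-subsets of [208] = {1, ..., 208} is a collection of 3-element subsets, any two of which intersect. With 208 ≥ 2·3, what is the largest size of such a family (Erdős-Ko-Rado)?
max |F| = C(207, 2) = 21321

The Erdős-Ko-Rado theorem states: for n ≥ 2k, an intersecting family of k-subsets of an n-element set has size at most C(n − 1, k − 1), with equality for 'star' families {A ⊆ [n] : |A| = k, i ∈ A} (fix an element i). For n = 208, k = 3: C(207, 2) = 21321.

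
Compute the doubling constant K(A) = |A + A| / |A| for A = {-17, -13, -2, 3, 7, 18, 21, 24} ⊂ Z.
K = |A + A| / |A| = 32/8 = 4

Enumerate A + A = {a + b : a, b ∈ A}. With |A| = 8, there are |A|^2 = 64 ordered sum pairs; collecting distinct values, A + A = {-34, -30, -26, -19, -15, -14, -10, -6, -4, 1, 4, 5, 6, 7, 8, 10, 11, 14, 16, 19, 21, 22, 24, 25, 27, 28, 31, 36, 39, 42, 45, 48}, so |A + A| = 32. Thus K = 32/8 = 4. For comparison, the minimum possible |A + A| over all 8-element sets is 2·8 − 1 = 15 (so min K = 15/8), attained only by arithmetic progressions.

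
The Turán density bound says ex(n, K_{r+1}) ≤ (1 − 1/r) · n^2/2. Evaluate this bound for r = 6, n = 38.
Turán density bound = (5/6) · 38^2/2 = 1805/3 ≈ 601.6667

Turán's theorem: ex(n, K_{r+1}) is achieved by the complete r-partite Turán graph T(n, r) with parts as balanced as possible, and is at most (1 − 1/r) · n^2/2. For r = 6, n = 38: the density bound is (5/6) · 1444/2 = 1805/3 ≈ 601.6667. The integer-valued extremum is e(T(38, 6)) = 601, which is strictly less than the density bound 1805/3 since 6 ∤ 38 (the parts of T(38, 6) cannot all be equal).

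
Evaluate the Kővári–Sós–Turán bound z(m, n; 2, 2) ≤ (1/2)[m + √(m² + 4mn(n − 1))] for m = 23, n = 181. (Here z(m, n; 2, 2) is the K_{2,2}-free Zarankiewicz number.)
z(23, 181; 2, 2) ≤ (1/2)[23 + √(23² + 4·23·181·180)] = (1/2)[23 + √2997889] = 877.2207

Kővári–Sós–Turán: let r_1, ..., r_23 be the row sums and z = Σ r_i the total number of 1s. Each pair of columns can share at most one row with both entries 1 (else a 2×2 all-ones block appears), so Σ_i C(r_i, 2) ≤ C(181, 2) = 16290. By convexity Σ_i C(r_i, 2) ≥ 23·C(z/23, 2) = z(z − 23)/(2·23), giving z² − 23z − 23·181·180 ≤ 0 and hence z ≤ (1/2)[23 + √(529 + 4·749340)] = (1/2)[23 + √2997889] ≈ (1/2)(23 + 1731.4413) = 877.2207.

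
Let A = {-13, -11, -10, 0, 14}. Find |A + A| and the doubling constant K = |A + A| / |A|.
K = |A + A| / |A| = 15/5 = 3

Enumerate A + A = {a + b : a, b ∈ A}. With |A| = 5, there are |A|^2 = 25 ordered sum pairs; collecting distinct values, A + A = {-26, -24, -23, -22, -21, -20, -13, -11, -10, 0, 1, 3, 4, 14, 28}, so |A + A| = 15. Thus K = 15/5 = 3. For comparison, the minimum possible |A + A| over all 5-element sets is 2·5 − 1 = 9 (so min K = 9/5), attained only by arithmetic progressions.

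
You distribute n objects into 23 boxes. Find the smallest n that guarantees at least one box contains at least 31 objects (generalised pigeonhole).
n = (31 − 1)·23 + 1 = 691

By the generalised pigeonhole principle, to guarantee some box contains ≥ r objects we need more than (r − 1) · k objects total. Threshold: n = (r − 1) · k + 1. With r = 31 and k = 23: n = 30 · 23 + 1 = 690 + 1 = 691. For n = 690 = 30 · 23, we can put exactly 30 objects in every box, avoiding 31 in any single one — so 691 is tight.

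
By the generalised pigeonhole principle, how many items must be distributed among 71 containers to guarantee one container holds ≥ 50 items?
n = (50 − 1)·71 + 1 = 3480

By the generalised pigeonhole principle, to guarantee some box contains ≥ r objects we need more than (r − 1) · k objects total. Threshold: n = (r − 1) · k + 1. With r = 50 and k = 71: n = 49 · 71 + 1 = 3479 + 1 = 3480. For n = 3479 = 49 · 71, we can put exactly 49 objects in every box, avoiding 50 in any single one — so 3480 is tight.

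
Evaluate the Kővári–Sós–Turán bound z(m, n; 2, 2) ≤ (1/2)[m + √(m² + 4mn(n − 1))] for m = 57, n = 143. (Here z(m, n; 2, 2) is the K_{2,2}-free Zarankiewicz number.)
z(57, 143; 2, 2) ≤ (1/2)[57 + √(57² + 4·57·143·142)] = (1/2)[57 + √4633017] = 1104.7222

Kővári–Sós–Turán: let r_1, ..., r_57 be the row sums and z = Σ r_i the total number of 1s. Each pair of columns can share at most one row with both entries 1 (else a 2×2 all-ones block appears), so Σ_i C(r_i, 2) ≤ C(143, 2) = 10153. By convexity Σ_i C(r_i, 2) ≥ 57·C(z/57, 2) = z(z − 57)/(2·57), giving z² − 57z − 57·143·142 ≤ 0 and hence z ≤ (1/2)[57 + √(3249 + 4·1157442)] = (1/2)[57 + √4633017] ≈ (1/2)(57 + 2152.4444) = 1104.7222.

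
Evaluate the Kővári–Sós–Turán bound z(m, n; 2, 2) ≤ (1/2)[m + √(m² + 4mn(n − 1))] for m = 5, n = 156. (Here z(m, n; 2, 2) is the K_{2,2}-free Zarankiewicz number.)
z(5, 156; 2, 2) ≤ (1/2)[5 + √(5² + 4·5·156·155)] = (1/2)[5 + √483625] = 350.2158

Kővári–Sós–Turán: let r_1, ..., r_5 be the row sums and z = Σ r_i the total number of 1s. Each pair of columns can share at most one row with both entries 1 (else a 2×2 all-ones block appears), so Σ_i C(r_i, 2) ≤ C(156, 2) = 12090. By convexity Σ_i C(r_i, 2) ≥ 5·C(z/5, 2) = z(z − 5)/(2·5), giving z² − 5z − 5·156·155 ≤ 0 and hence z ≤ (1/2)[5 + √(25 + 4·120900)] = (1/2)[5 + √483625] ≈ (1/2)(5 + 695.4315) = 350.2158.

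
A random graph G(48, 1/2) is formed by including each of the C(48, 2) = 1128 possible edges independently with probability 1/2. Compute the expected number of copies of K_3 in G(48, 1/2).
E[# K_3] = C(48, 3) · (1/2)^C(3, 2) = 17296 / 2^3 = 2162

For each 3-subset S of vertices (there are C(48, 3) = 17296 such S), let X_S = 1 if S induces a K_3 (all C(3, 2) = 3 edges present). Then P(X_S = 1) = (1/2)^3 = 1/8. By linearity of expectation, E[# K_3] = C(48, 3) · (1/2)^3 = 17296 / 8 = 2162.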